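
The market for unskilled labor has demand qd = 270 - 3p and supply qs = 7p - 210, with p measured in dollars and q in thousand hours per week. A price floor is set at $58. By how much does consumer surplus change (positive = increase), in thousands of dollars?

-1110

Equilibrium: 270 - 3p = 7p - 210, so 480 = 10p and p* = 48, q* = 126.
The floor of 58 is above the equilibrium price 48, so it binds.
At p = 58: qd = 270 - 3·58 = 96 and qs = 7·58 - 210 = 196.
Consumer surplus without the control is ½ · (90 - 48) · 126 = 2646.
With the floor, consumers buy 96 units at 58, so CS = ½ · (90 - 58) · 96 = 1536.
Change in consumer surplus = 1536 - 2646 = -1110.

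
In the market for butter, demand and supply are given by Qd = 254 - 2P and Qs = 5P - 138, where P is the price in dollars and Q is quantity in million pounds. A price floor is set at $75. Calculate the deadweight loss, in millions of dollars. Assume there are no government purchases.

505.4

Without the control the market clears where 254 - 2P = 5P - 138, i.e. P* = 56 and Q* = 142.
The floor of 75 is above the equilibrium price 56, so it binds.
At P = 75: Qd = 254 - 2·75 = 104 and Qs = 5·75 - 138 = 237.
Quantity traded falls to 104. At Q = 104 the demand price is (254 - 104)/2 = 75 and the supply price is (138 + 104)/5 = 48.4.
Deadweight loss = ½ · (75 - 48.4) · (142 - 104) = ½ · 26.6 · 38 = 505.4.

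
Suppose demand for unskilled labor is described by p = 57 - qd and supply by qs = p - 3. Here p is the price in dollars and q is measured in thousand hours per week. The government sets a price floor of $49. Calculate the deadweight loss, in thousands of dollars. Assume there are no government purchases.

Rearranging demand gives qd = 57 - p. Equilibrium: 57 - p = p - 3, so 60 = 2p and p* = 30, q* = 27.
Since 49 > 30, the floor is binding.
At p = 49: qd = 57 - 49 = 8 and qs = 49 - 3 = 46.
Quantity traded falls to 8. At q = 8 the demand price is 57 - 8 = 49 and the supply price is 3 + 8 = 11.
Deadweight loss = ½ · (49 - 11) · (27 - 8) = ½ · 38 · 19 = 361.

361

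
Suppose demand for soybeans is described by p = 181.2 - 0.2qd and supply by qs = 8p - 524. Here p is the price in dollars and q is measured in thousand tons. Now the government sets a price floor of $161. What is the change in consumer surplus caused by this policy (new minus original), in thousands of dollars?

Rearranging demand gives qd = 906 - 5p. Without the control the market clears where 906 - 5p = 8p - 524, i.e. p* = 110 and q* = 356.
Since 161 > 110, the floor is binding.
At p = 161: qd = 906 - 5·161 = 101 and qs = 8·161 - 524 = 764.
Consumer surplus without the control is ½ · (181.2 - 110) · 356 = 12673.6.
With the floor, consumers buy 101 units at 161, so CS = ½ · (181.2 - 161) · 101 = 1020.1.
Change in consumer surplus = 1020.1 - 12673.6 = -11653.5.

-11653.5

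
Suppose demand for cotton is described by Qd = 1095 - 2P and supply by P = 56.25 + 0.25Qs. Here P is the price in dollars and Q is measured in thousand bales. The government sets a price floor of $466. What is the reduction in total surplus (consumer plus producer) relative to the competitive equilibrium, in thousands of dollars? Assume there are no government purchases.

Rearranging supply gives Qs = 4P - 225. Setting quantity demanded equal to quantity supplied, 1095 - 2P = 4P - 225, gives P* = 220 and Q* = 655.
The floor of 466 is above the equilibrium price 220, so it binds.
At P = 466: Qd = 1095 - 2·466 = 163 and Qs = 4·466 - 225 = 1639.
Quantity traded falls to 163. At Q = 163 the demand price is (1095 - 163)/2 = 466 and the supply price is (225 + 163)/4 = 97.
Deadweight loss = ½ · (466 - 97) · (655 - 163) = ½ · 369 · 492 = 90774.

90774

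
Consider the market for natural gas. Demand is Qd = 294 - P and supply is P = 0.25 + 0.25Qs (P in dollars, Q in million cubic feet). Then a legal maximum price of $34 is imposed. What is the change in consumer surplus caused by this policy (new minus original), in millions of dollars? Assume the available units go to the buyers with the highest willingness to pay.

Rearranging supply gives Qs = 4P - 1. Equilibrium: 294 - P = 4P - 1, so 295 = 5P and P* = 59, Q* = 235.
The ceiling of 34 is below the equilibrium price 59, so it binds.
At P = 34: Qd = 294 - 34 = 260 and Qs = 4·34 - 1 = 135.
Consumer surplus without the control is ½ · (294 - 59) · 235 = 27612.5.
With the ceiling, 135 units are sold at 34 (assume they go to the highest-value buyers). The demand price at Q = 135 is 159, so CS = ½ · [(294 - 34) + (159 - 34)] · 135 = 25987.5.
Change in consumer surplus = 25987.5 - 27612.5 = -1625.

-1625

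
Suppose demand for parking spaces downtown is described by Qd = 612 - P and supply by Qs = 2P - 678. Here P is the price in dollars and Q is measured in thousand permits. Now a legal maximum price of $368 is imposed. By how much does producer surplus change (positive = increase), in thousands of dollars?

-7440

Without the control the market clears where 612 - P = 2P - 678, i.e. P* = 430 and Q* = 182.
The ceiling of 368 is below the equilibrium price 430, so it binds.
At P = 368: Qd = 612 - 368 = 244 and Qs = 2·368 - 678 = 58.
Producer surplus without the control is ½ · (430 - 339) · 182 = 8281.
With the ceiling, producers sell 58 units at 368, so PS = ½ · (368 - 339) · 58 = 841.
Change in producer surplus = 841 - 8281 = -7440.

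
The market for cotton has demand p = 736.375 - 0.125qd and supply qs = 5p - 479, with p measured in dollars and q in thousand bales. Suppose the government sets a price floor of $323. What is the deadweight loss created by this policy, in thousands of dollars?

Rearranging demand gives qd = 5891 - 8p. Equilibrium: 5891 - 8p = 5p - 479, so 6370 = 13p and p* = 490, q* = 1971.
Since 323 is below p* = 490, the floor does not bind and the free-market outcome prevails.
Since the control does not bind, no trades are prevented and deadweight loss is zero.

0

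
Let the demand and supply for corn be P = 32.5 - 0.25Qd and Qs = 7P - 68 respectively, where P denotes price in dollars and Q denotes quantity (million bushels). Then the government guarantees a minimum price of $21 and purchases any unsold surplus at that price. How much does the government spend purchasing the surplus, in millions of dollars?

693

Rearranging demand gives Qd = 130 - 4P. In a free market, 130 - 4P = 7P - 68 gives the equilibrium P* = 18, Q* = 58.
The floor of 21 is above the equilibrium price 18, so it binds.
At P = 21: Qd = 130 - 4·21 = 46 and Qs = 7·21 - 68 = 79.
Surplus = Qs - Qd = 33.
Government expenditure = surplus × support price = 33 × 21 = 693.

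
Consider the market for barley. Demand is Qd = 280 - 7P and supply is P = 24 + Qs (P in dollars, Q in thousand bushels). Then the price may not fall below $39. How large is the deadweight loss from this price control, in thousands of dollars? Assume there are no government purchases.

28

Rearranging supply gives Qs = P - 24. Without the control the market clears where 280 - 7P = P - 24, i.e. P* = 38 and Q* = 14.
Because the floor (39) lies above the market-clearing price, it is binding.
At P = 39: Qd = 280 - 7·39 = 7 and Qs = 39 - 24 = 15.
Quantity traded falls to 7. At Q = 7 the demand price is (280 - 7)/7 = 39 and the supply price is 24 + 7 = 31.
Deadweight loss = ½ · (39 - 31) · (14 - 7) = ½ · 8 · 7 = 28.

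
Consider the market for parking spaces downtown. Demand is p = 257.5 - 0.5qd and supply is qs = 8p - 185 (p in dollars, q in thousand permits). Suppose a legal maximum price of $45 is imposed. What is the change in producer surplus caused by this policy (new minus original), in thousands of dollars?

-6875

Rearranging demand gives qd = 515 - 2p. In a free market, 515 - 2p = 8p - 185 gives the equilibrium p* = 70, q* = 375.
Since 45 < 70, the ceiling is binding.
At p = 45: qd = 515 - 2·45 = 425 and qs = 8·45 - 185 = 175.
Producer surplus without the control is ½ · (70 - 23.125) · 375 = 8789.0625.
With the ceiling, producers sell 175 units at 45, so PS = ½ · (45 - 23.125) · 175 = 1914.0625.
Change in producer surplus = 1914.0625 - 8789.0625 = -6875.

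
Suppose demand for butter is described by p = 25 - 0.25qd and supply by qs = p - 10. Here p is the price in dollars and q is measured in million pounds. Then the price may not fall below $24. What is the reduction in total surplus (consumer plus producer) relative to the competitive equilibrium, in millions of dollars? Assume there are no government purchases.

40

Rearranging demand gives qd = 100 - 4p. Setting quantity demanded equal to quantity supplied, 100 - 4p = p - 10, gives p* = 22 and q* = 12.
Because the floor (24) lies above the market-clearing price, it is binding.
At p = 24: qd = 100 - 4·24 = 4 and qs = 24 - 10 = 14.
Quantity traded falls to 4. At q = 4 the demand price is (100 - 4)/4 = 24 and the supply price is 10 + 4 = 14.
Deadweight loss = ½ · (24 - 14) · (12 - 4) = ½ · 10 · 8 = 40.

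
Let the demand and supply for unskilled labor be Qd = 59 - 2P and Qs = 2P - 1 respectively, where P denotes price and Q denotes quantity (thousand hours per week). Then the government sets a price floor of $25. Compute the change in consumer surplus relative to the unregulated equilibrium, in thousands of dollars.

-190

Equilibrium: 59 - 2P = 2P - 1, so 60 = 4P and P* = 15, Q* = 29.
The floor of 25 is above the equilibrium price 15, so it binds.
At P = 25: Qd = 59 - 2·25 = 9 and Qs = 2·25 - 1 = 49.
Consumer surplus without the control is ½ · (29.5 - 15) · 29 = 210.25.
With the floor, consumers buy 9 units at 25, so CS = ½ · (29.5 - 25) · 9 = 20.25.
Change in consumer surplus = 20.25 - 210.25 = -190.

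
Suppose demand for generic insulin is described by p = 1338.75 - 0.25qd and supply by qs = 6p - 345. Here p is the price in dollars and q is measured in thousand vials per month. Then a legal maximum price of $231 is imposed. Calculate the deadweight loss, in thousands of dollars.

861907.5

Rearranging demand gives qd = 5355 - 4p. Setting quantity demanded equal to quantity supplied, 5355 - 4p = 6p - 345, gives p* = 570 and q* = 3075.
The ceiling of 231 is below the equilibrium price 570, so it binds.
At p = 231: qd = 5355 - 4·231 = 4431 and qs = 6·231 - 345 = 1041.
Quantity traded falls to 1041. At q = 1041 the demand price is (5355 - 1041)/4 = 1078.5 and the supply price is (345 + 1041)/6 = 231.
Deadweight loss = ½ · (1078.5 - 231) · (3075 - 1041) = ½ · 847.5 · 2034 = 861907.5.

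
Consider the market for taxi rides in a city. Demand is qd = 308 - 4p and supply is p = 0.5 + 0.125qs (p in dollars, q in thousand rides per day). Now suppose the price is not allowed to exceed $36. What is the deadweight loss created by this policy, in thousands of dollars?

0

Rearranging supply gives qs = 8p - 4. Without the control the market clears where 308 - 4p = 8p - 4, i.e. p* = 26 and q* = 204.
Since 36 is above p* = 26, the ceiling does not bind and the free-market outcome prevails.
Since the control does not bind, no trades are prevented and deadweight loss is zero.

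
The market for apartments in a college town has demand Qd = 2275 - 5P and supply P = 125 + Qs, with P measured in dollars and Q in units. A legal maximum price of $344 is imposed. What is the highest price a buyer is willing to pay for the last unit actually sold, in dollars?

411.2

Rearranging supply gives Qs = P - 125. Without the control the market clears where 2275 - 5P = P - 125, i.e. P* = 400 and Q* = 275.
The ceiling of 344 is below the equilibrium price 400, so it binds.
At P = 344: Qd = 2275 - 5·344 = 555 and Qs = 344 - 125 = 219.
Only 219 units reach the market. On the demand curve, the marginal buyer's willingness to pay at Q = 219 is (2275 - 219)/5 = 411.2.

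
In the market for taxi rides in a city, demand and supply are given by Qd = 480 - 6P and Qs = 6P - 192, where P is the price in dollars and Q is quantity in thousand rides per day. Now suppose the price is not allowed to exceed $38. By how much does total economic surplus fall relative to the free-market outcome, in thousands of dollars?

1944

Setting quantity demanded equal to quantity supplied, 480 - 6P = 6P - 192, gives P* = 56 and Q* = 144.
Since 38 < 56, the ceiling is binding.
At P = 38: Qd = 480 - 6·38 = 252 and Qs = 6·38 - 192 = 36.
Quantity traded falls to 36. At Q = 36 the demand price is (480 - 36)/6 = 74 and the supply price is (192 + 36)/6 = 38.
Deadweight loss = ½ · (74 - 38) · (144 - 36) = ½ · 36 · 108 = 1944.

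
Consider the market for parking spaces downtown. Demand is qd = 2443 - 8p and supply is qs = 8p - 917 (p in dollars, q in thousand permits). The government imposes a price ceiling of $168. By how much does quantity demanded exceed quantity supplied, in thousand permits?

Without the control the market clears where 2443 - 8p = 8p - 917, i.e. p* = 210 and q* = 763.
Since 168 < 210, the ceiling is binding.
At p = 168: qd = 2443 - 8·168 = 1099 and qs = 8·168 - 917 = 427.
Shortage = qd - qs = 1099 - 427 = 672.

672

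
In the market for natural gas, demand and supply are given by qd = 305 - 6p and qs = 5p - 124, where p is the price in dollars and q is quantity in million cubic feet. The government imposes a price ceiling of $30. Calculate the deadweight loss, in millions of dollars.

In a free market, 305 - 6p = 5p - 124 gives the equilibrium p* = 39, q* = 71.
Since 30 < 39, the ceiling is binding.
At p = 30: qd = 305 - 6·30 = 125 and qs = 5·30 - 124 = 26.
Quantity traded falls to 26. At q = 26 the demand price is (305 - 26)/6 = 46.5 and the supply price is (124 + 26)/5 = 30.
Deadweight loss = ½ · (46.5 - 30) · (71 - 26) = ½ · 16.5 · 45 = 371.25.

371.25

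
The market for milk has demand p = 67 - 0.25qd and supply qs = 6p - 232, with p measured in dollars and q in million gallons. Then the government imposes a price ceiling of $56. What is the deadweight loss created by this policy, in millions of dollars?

0

Rearranging demand gives qd = 268 - 4p. Equilibrium: 268 - 4p = 6p - 232, so 500 = 10p and p* = 50, q* = 68.
The ceiling of 56 is above the equilibrium price 50, so it is not binding; the market clears at p* = 50, q* = 68.
Since the control does not bind, no trades are prevented and deadweight loss is zero.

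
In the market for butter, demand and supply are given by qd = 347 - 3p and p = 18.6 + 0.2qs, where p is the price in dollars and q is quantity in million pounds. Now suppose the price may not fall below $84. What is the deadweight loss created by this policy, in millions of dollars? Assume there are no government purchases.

Rearranging supply gives qs = 5p - 93. Setting quantity demanded equal to quantity supplied, 347 - 3p = 5p - 93, gives p* = 55 and q* = 182.
Because the floor (84) lies above the market-clearing price, it is binding.
At p = 84: qd = 347 - 3·84 = 95 and qs = 5·84 - 93 = 327.
Quantity traded falls to 95. At q = 95 the demand price is (347 - 95)/3 = 84 and the supply price is (93 + 95)/5 = 37.6.
Deadweight loss = ½ · (84 - 37.6) · (182 - 95) = ½ · 46.4 · 87 = 2018.4.

2018.4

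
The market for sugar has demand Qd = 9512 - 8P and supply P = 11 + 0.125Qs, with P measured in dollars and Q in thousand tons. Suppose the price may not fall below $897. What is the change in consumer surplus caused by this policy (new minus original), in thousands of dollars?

Rearranging supply gives Qs = 8P - 88. Equilibrium: 9512 - 8P = 8P - 88, so 9600 = 16P and P* = 600, Q* = 4712.
Because the floor (897) lies above the market-clearing price, it is binding.
At P = 897: Qd = 9512 - 8·897 = 2336 and Qs = 8·897 - 88 = 7088.
Consumer surplus without the control is ½ · (1189 - 600) · 4712 = 1387684.
With the floor, consumers buy 2336 units at 897, so CS = ½ · (1189 - 897) · 2336 = 341056.
Change in consumer surplus = 341056 - 1387684 = -1046628.

-1046628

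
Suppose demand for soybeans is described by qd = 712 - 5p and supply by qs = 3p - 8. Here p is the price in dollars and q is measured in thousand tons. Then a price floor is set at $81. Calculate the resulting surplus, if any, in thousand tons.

Without the control the market clears where 712 - 5p = 3p - 8, i.e. p* = 90 and q* = 262.
Since 81 is below p* = 90, the floor does not bind and the free-market outcome prevails.
Since the control does not bind, there is no surplus.

0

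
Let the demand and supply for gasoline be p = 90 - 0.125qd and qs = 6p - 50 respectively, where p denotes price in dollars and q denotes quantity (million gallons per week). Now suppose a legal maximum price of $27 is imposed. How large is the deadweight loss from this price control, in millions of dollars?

Rearranging demand gives qd = 720 - 8p. Setting quantity demanded equal to quantity supplied, 720 - 8p = 6p - 50, gives p* = 55 and q* = 280.
Since 27 < 55, the ceiling is binding.
At p = 27: qd = 720 - 8·27 = 504 and qs = 6·27 - 50 = 112.
Quantity traded falls to 112. At q = 112 the demand price is (720 - 112)/8 = 76 and the supply price is (50 + 112)/6 = 27.
Deadweight loss = ½ · (76 - 27) · (280 - 112) = ½ · 49 · 168 = 4116.

4116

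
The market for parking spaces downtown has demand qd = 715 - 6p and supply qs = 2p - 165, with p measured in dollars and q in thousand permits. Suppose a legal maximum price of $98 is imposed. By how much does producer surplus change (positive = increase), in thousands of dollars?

Setting quantity demanded equal to quantity supplied, 715 - 6p = 2p - 165, gives p* = 110 and q* = 55.
Since 98 < 110, the ceiling is binding.
At p = 98: qd = 715 - 6·98 = 127 and qs = 2·98 - 165 = 31.
Producer surplus without the control is ½ · (110 - 82.5) · 55 = 756.25.
With the ceiling, producers sell 31 units at 98, so PS = ½ · (98 - 82.5) · 31 = 240.25.
Change in producer surplus = 240.25 - 756.25 = -516.

-516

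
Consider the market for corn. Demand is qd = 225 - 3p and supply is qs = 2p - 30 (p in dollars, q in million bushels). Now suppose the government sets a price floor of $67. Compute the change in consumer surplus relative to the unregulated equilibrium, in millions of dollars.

-768

In a free market, 225 - 3p = 2p - 30 gives the equilibrium p* = 51, q* = 72.
The floor of 67 is above the equilibrium price 51, so it binds.
At p = 67: qd = 225 - 3·67 = 24 and qs = 2·67 - 30 = 104.
Consumer surplus without the control is ½ · (75 - 51) · 72 = 864.
With the floor, consumers buy 24 units at 67, so CS = ½ · (75 - 67) · 24 = 96.
Change in consumer surplus = 96 - 864 = -768.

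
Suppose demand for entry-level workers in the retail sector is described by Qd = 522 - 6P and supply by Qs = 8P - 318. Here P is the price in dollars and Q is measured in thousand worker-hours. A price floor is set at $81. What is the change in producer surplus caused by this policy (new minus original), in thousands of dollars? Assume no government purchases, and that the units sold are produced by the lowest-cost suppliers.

Without the control the market clears where 522 - 6P = 8P - 318, i.e. P* = 60 and Q* = 162.
Because the floor (81) lies above the market-clearing price, it is binding.
At P = 81: Qd = 522 - 6·81 = 36 and Qs = 8·81 - 318 = 330.
Producer surplus without the control is ½ · (60 - 39.75) · 162 = 1640.25.
With the floor, 36 units are sold at 81. The supply price at Q = 36 is 44.25, so PS = ½ · [(81 - 39.75) + (81 - 44.25)] · 36 = 1404.
Change in producer surplus = 1404 - 1640.25 = -236.25.

-236.25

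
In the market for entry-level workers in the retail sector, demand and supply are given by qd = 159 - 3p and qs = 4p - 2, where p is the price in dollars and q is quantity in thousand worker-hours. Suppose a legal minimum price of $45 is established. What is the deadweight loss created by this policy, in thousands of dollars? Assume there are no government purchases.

In a free market, 159 - 3p = 4p - 2 gives the equilibrium p* = 23, q* = 90.
The floor of 45 is above the equilibrium price 23, so it binds.
At p = 45: qd = 159 - 3·45 = 24 and qs = 4·45 - 2 = 178.
Quantity traded falls to 24. At q = 24 the demand price is (159 - 24)/3 = 45 and the supply price is (2 + 24)/4 = 6.5.
Deadweight loss = ½ · (45 - 6.5) · (90 - 24) = ½ · 38.5 · 66 = 1270.5.

1270.5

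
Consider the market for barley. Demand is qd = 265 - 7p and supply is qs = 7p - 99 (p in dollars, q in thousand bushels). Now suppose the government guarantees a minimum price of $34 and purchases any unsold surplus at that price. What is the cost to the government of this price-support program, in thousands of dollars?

3808

Equilibrium: 265 - 7p = 7p - 99, so 364 = 14p and p* = 26, q* = 83.
Because the floor (34) lies above the market-clearing price, it is binding.
At p = 34: qd = 265 - 7·34 = 27 and qs = 7·34 - 99 = 139.
Surplus = qs - qd = 112.
Government expenditure = surplus × support price = 112 × 34 = 3808.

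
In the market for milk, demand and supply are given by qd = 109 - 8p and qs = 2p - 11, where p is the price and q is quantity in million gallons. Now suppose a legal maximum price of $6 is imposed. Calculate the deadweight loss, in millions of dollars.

45

Equilibrium: 109 - 8p = 2p - 11, so 120 = 10p and p* = 12, q* = 13.
The ceiling of 6 is below the equilibrium price 12, so it binds.
At p = 6: qd = 109 - 8·6 = 61 and qs = 2·6 - 11 = 1.
Quantity traded falls to 1. At q = 1 the demand price is (109 - 1)/8 = 13.5 and the supply price is (11 + 1)/2 = 6.
Deadweight loss = ½ · (13.5 - 6) · (13 - 1) = ½ · 7.5 · 12 = 45.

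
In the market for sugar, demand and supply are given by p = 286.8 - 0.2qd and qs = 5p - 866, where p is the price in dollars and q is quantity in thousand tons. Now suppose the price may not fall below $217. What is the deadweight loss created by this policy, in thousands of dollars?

0

Rearranging demand gives qd = 1434 - 5p. In a free market, 1434 - 5p = 5p - 866 gives the equilibrium p* = 230, q* = 284.
Since 217 is below p* = 230, the floor does not bind and the free-market outcome prevails.
Since the control does not bind, no trades are prevented and deadweight loss is zero.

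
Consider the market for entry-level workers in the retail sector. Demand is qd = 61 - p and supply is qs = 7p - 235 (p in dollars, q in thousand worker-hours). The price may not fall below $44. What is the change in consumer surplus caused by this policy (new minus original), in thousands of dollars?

-143.5

In a free market, 61 - p = 7p - 235 gives the equilibrium p* = 37, q* = 24.
The floor of 44 is above the equilibrium price 37, so it binds.
At p = 44: qd = 61 - 44 = 17 and qs = 7·44 - 235 = 73.
Consumer surplus without the control is ½ · (61 - 37) · 24 = 288.
With the floor, consumers buy 17 units at 44, so CS = ½ · (61 - 44) · 17 = 144.5.
Change in consumer surplus = 144.5 - 288 = -143.5.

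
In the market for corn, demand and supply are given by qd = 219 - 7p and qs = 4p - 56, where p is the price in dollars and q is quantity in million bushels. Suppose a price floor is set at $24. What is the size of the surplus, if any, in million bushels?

Setting quantity demanded equal to quantity supplied, 219 - 7p = 4p - 56, gives p* = 25 and q* = 44.
Since 24 is below p* = 25, the floor does not bind and the free-market outcome prevails.
Since the control does not bind, there is no surplus.

0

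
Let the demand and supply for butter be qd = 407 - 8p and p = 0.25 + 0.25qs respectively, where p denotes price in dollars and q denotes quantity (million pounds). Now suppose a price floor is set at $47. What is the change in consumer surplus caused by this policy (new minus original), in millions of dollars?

-1079

Rearranging supply gives qs = 4p - 1. In a free market, 407 - 8p = 4p - 1 gives the equilibrium p* = 34, q* = 135.
The floor of 47 is above the equilibrium price 34, so it binds.
At p = 47: qd = 407 - 8·47 = 31 and qs = 4·47 - 1 = 187.
Consumer surplus without the control is ½ · (50.875 - 34) · 135 = 1139.0625.
With the floor, consumers buy 31 units at 47, so CS = ½ · (50.875 - 47) · 31 = 60.0625.
Change in consumer surplus = 60.0625 - 1139.0625 = -1079.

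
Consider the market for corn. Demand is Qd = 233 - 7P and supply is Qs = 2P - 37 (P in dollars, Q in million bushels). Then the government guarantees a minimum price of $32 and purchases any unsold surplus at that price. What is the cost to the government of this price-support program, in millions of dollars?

In a free market, 233 - 7P = 2P - 37 gives the equilibrium P* = 30, Q* = 23.
Because the floor (32) lies above the market-clearing price, it is binding.
At P = 32: Qd = 233 - 7·32 = 9 and Qs = 2·32 - 37 = 27.
Surplus = Qs - Qd = 18.
Government expenditure = surplus × support price = 18 × 32 = 576.

576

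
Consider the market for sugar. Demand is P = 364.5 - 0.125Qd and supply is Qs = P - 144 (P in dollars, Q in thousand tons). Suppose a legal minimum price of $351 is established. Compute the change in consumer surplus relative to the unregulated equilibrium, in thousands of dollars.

-1672

Rearranging demand gives Qd = 2916 - 8P. In a free market, 2916 - 8P = P - 144 gives the equilibrium P* = 340, Q* = 196.
Because the floor (351) lies above the market-clearing price, it is binding.
At P = 351: Qd = 2916 - 8·351 = 108 and Qs = 351 - 144 = 207.
Consumer surplus without the control is ½ · (364.5 - 340) · 196 = 2401.
With the floor, consumers buy 108 units at 351, so CS = ½ · (364.5 - 351) · 108 = 729.
Change in consumer surplus = 729 - 2401 = -1672.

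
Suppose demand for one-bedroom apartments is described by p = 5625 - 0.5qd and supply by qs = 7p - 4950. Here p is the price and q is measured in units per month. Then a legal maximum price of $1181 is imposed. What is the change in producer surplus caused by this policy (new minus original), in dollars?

-3394286.5

Rearranging demand gives qd = 11250 - 2p. Without the control the market clears where 11250 - 2p = 7p - 4950, i.e. p* = 1800 and q* = 7650.
Since 1181 < 1800, the ceiling is binding.
At p = 1181: qd = 11250 - 2·1181 = 8888 and qs = 7·1181 - 4950 = 3317.
Producer surplus without the control is ½ · (1800 - 4950/7) · 7650 = 29261250/7.
With the ceiling, producers sell 3317 units at 1181, so PS = ½ · (1181 - 4950/7) · 3317 = 11002489/14.
Change in producer surplus = 11002489/14 - 29261250/7 = -3394286.5.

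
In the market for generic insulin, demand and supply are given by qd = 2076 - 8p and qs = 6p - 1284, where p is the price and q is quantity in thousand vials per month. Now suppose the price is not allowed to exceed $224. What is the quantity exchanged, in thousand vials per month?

Setting quantity demanded equal to quantity supplied, 2076 - 8p = 6p - 1284, gives p* = 240 and q* = 156.
The ceiling of 224 is below the equilibrium price 240, so it binds.
At p = 224: qd = 2076 - 8·224 = 284 and qs = 6·224 - 1284 = 60.
The quantity actually transacted is the short side, supply: 60.

60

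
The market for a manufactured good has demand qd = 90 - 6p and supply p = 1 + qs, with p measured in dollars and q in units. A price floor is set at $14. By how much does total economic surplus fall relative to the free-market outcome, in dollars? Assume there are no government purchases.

21

Rearranging supply gives qs = p - 1. Equilibrium: 90 - 6p = p - 1, so 91 = 7p and p* = 13, q* = 12.
Because the floor (14) lies above the market-clearing price, it is binding.
At p = 14: qd = 90 - 6·14 = 6 and qs = 14 - 1 = 13.
Quantity traded falls to 6. At q = 6 the demand price is (90 - 6)/6 = 14 and the supply price is 1 + 6 = 7.
Deadweight loss = ½ · (14 - 7) · (12 - 6) = ½ · 7 · 6 = 21.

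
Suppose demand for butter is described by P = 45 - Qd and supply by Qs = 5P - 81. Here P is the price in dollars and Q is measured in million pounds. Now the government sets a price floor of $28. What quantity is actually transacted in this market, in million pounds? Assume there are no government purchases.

Rearranging demand gives Qd = 45 - P. Setting quantity demanded equal to quantity supplied, 45 - P = 5P - 81, gives P* = 21 and Q* = 24.
Since 28 > 21, the floor is binding.
At P = 28: Qd = 45 - 28 = 17 and Qs = 5·28 - 81 = 59.
The quantity actually transacted is the short side, demand: 17.

17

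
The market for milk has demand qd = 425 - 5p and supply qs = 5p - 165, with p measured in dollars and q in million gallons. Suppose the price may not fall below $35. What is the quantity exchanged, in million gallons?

Without the control the market clears where 425 - 5p = 5p - 165, i.e. p* = 59 and q* = 130.
Since 35 is below p* = 59, the floor does not bind and the free-market outcome prevails.

130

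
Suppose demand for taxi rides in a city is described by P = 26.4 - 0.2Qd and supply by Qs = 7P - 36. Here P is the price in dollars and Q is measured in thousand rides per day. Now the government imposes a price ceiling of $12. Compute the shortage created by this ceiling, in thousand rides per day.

24

Rearranging demand gives Qd = 132 - 5P. Setting quantity demanded equal to quantity supplied, 132 - 5P = 7P - 36, gives P* = 14 and Q* = 62.
The ceiling of 12 is below the equilibrium price 14, so it binds.
At P = 12: Qd = 132 - 5·12 = 72 and Qs = 7·12 - 36 = 48.
Shortage = Qd - Qs = 72 - 48 = 24.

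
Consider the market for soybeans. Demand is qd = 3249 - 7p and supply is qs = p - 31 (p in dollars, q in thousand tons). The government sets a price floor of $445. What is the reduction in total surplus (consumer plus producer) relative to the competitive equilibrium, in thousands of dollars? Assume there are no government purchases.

34300

Setting quantity demanded equal to quantity supplied, 3249 - 7p = p - 31, gives p* = 410 and q* = 379.
Since 445 > 410, the floor is binding.
At p = 445: qd = 3249 - 7·445 = 134 and qs = 445 - 31 = 414.
Quantity traded falls to 134. At q = 134 the demand price is (3249 - 134)/7 = 445 and the supply price is 31 + 134 = 165.
Deadweight loss = ½ · (445 - 165) · (379 - 134) = ½ · 280 · 245 = 34300.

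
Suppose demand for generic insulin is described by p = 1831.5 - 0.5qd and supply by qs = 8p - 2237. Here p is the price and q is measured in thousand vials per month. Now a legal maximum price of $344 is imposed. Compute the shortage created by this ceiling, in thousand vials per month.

2460

Rearranging demand gives qd = 3663 - 2p. Without the control the market clears where 3663 - 2p = 8p - 2237, i.e. p* = 590 and q* = 2483.
The ceiling of 344 is below the equilibrium price 590, so it binds.
At p = 344: qd = 3663 - 2·344 = 2975 and qs = 8·344 - 2237 = 515.
Shortage = qd - qs = 2975 - 515 = 2460.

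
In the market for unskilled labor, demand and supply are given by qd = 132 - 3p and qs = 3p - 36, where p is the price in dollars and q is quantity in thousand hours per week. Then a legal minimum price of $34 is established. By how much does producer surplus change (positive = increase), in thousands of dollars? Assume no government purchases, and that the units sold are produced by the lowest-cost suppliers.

Setting quantity demanded equal to quantity supplied, 132 - 3p = 3p - 36, gives p* = 28 and q* = 48.
Since 34 > 28, the floor is binding.
At p = 34: qd = 132 - 3·34 = 30 and qs = 3·34 - 36 = 66.
Producer surplus without the control is ½ · (28 - 12) · 48 = 384.
With the floor, 30 units are sold at 34. The supply price at q = 30 is 22, so PS = ½ · [(34 - 12) + (34 - 22)] · 30 = 510.
Change in producer surplus = 510 - 384 = 126.

126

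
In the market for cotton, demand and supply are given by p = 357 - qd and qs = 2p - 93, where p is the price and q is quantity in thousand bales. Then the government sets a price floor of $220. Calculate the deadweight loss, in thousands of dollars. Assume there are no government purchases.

3675

Rearranging demand gives qd = 357 - p. In a free market, 357 - p = 2p - 93 gives the equilibrium p* = 150, q* = 207.
Because the floor (220) lies above the market-clearing price, it is binding.
At p = 220: qd = 357 - 220 = 137 and qs = 2·220 - 93 = 347.
Quantity traded falls to 137. At q = 137 the demand price is 357 - 137 = 220 and the supply price is (93 + 137)/2 = 115.
Deadweight loss = ½ · (220 - 115) · (207 - 137) = ½ · 105 · 70 = 3675.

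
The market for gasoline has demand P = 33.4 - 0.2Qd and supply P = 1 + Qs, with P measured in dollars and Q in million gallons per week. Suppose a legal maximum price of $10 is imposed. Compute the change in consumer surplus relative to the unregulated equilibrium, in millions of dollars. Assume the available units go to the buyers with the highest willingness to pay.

Rearranging demand gives Qd = 167 - 5P; rearranging supply gives Qs = P - 1. In a free market, 167 - 5P = P - 1 gives the equilibrium P* = 28, Q* = 27.
Because the ceiling (10) lies below the market-clearing price, it is binding.
At P = 10: Qd = 167 - 5·10 = 117 and Qs = 10 - 1 = 9.
Consumer surplus without the control is ½ · (33.4 - 28) · 27 = 72.9.
With the ceiling, 9 units are sold at 10 (assume they go to the highest-value buyers). The demand price at Q = 9 is 31.6, so CS = ½ · [(33.4 - 10) + (31.6 - 10)] · 9 = 202.5.
Change in consumer surplus = 202.5 - 72.9 = 129.6.

129.6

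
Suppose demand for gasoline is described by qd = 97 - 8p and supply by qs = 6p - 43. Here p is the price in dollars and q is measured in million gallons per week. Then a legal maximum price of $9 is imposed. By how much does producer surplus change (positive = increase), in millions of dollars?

-14

Without the control the market clears where 97 - 8p = 6p - 43, i.e. p* = 10 and q* = 17.
Since 9 < 10, the ceiling is binding.
At p = 9: qd = 97 - 8·9 = 25 and qs = 6·9 - 43 = 11.
Producer surplus without the control is ½ · (10 - 43/6) · 17 = 289/12.
With the ceiling, producers sell 11 units at 9, so PS = ½ · (9 - 43/6) · 11 = 121/12.
Change in producer surplus = 121/12 - 289/12 = -14.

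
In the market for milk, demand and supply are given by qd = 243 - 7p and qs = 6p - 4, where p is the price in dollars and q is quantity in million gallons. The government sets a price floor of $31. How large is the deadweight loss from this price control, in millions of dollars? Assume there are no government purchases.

In a free market, 243 - 7p = 6p - 4 gives the equilibrium p* = 19, q* = 110.
The floor of 31 is above the equilibrium price 19, so it binds.
At p = 31: qd = 243 - 7·31 = 26 and qs = 6·31 - 4 = 182.
Quantity traded falls to 26. At q = 26 the demand price is (243 - 26)/7 = 31 and the supply price is (4 + 26)/6 = 5.
Deadweight loss = ½ · (31 - 5) · (110 - 26) = ½ · 26 · 84 = 1092.

1092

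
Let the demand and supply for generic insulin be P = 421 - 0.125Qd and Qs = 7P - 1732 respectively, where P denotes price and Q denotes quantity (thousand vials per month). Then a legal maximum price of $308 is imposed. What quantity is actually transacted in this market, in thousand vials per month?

Rearranging demand gives Qd = 3368 - 8P. Without the control the market clears where 3368 - 8P = 7P - 1732, i.e. P* = 340 and Q* = 648.
Since 308 < 340, the ceiling is binding.
At P = 308: Qd = 3368 - 8·308 = 904 and Qs = 7·308 - 1732 = 424.
The quantity actually transacted is the short side, supply: 424.

424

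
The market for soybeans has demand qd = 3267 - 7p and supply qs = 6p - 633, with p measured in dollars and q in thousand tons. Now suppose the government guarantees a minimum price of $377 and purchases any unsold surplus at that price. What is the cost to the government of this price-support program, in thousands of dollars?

Setting quantity demanded equal to quantity supplied, 3267 - 7p = 6p - 633, gives p* = 300 and q* = 1167.
Because the floor (377) lies above the market-clearing price, it is binding.
At p = 377: qd = 3267 - 7·377 = 628 and qs = 6·377 - 633 = 1629.
Surplus = qs - qd = 1001.
Government expenditure = surplus × support price = 1001 × 377 = 377377.

377377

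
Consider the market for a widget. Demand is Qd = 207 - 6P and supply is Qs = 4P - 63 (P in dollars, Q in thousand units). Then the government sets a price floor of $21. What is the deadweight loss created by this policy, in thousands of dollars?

Setting quantity demanded equal to quantity supplied, 207 - 6P = 4P - 63, gives P* = 27 and Q* = 45.
The floor of 21 is below the equilibrium price 27, so it is not binding; the market clears at P* = 27, Q* = 45.
Since the control does not bind, no trades are prevented and deadweight loss is zero.

0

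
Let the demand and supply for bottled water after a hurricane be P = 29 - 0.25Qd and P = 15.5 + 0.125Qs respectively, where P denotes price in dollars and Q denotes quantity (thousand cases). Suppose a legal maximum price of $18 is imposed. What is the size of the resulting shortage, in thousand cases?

24

Rearranging demand gives Qd = 116 - 4P; rearranging supply gives Qs = 8P - 124. In a free market, 116 - 4P = 8P - 124 gives the equilibrium P* = 20, Q* = 36.
Because the ceiling (18) lies below the market-clearing price, it is binding.
At P = 18: Qd = 116 - 4·18 = 44 and Qs = 8·18 - 124 = 20.
Shortage = Qd - Qs = 44 - 20 = 24.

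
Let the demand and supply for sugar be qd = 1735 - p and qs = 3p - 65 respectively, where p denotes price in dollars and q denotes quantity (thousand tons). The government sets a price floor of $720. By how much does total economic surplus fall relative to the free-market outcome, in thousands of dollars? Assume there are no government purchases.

48600

Setting quantity demanded equal to quantity supplied, 1735 - p = 3p - 65, gives p* = 450 and q* = 1285.
Because the floor (720) lies above the market-clearing price, it is binding.
At p = 720: qd = 1735 - 720 = 1015 and qs = 3·720 - 65 = 2095.
Quantity traded falls to 1015. At q = 1015 the demand price is 1735 - 1015 = 720 and the supply price is (65 + 1015)/3 = 360.
Deadweight loss = ½ · (720 - 360) · (1285 - 1015) = ½ · 360 · 270 = 48600.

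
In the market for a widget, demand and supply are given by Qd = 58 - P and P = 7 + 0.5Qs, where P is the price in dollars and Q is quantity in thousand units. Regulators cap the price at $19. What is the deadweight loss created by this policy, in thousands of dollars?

75

Rearranging supply gives Qs = 2P - 14. Without the control the market clears where 58 - P = 2P - 14, i.e. P* = 24 and Q* = 34.
The ceiling of 19 is below the equilibrium price 24, so it binds.
At P = 19: Qd = 58 - 19 = 39 and Qs = 2·19 - 14 = 24.
Quantity traded falls to 24. At Q = 24 the demand price is 58 - 24 = 34 and the supply price is (14 + 24)/2 = 19.
Deadweight loss = ½ · (34 - 19) · (34 - 24) = ½ · 15 · 10 = 75.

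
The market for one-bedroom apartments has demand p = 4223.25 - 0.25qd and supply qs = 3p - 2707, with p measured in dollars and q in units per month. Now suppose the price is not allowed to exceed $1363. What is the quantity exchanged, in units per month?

Rearranging demand gives qd = 16893 - 4p. Setting quantity demanded equal to quantity supplied, 16893 - 4p = 3p - 2707, gives p* = 2800 and q* = 5693.
The ceiling of 1363 is below the equilibrium price 2800, so it binds.
At p = 1363: qd = 16893 - 4·1363 = 11441 and qs = 3·1363 - 2707 = 1382.
The quantity actually transacted is the short side, supply: 1382.

1382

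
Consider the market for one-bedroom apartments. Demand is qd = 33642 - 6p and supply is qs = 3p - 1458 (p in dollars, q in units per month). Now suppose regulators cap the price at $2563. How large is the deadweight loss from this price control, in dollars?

4022030.25

Without the control the market clears where 33642 - 6p = 3p - 1458, i.e. p* = 3900 and q* = 10242.
Since 2563 < 3900, the ceiling is binding.
At p = 2563: qd = 33642 - 6·2563 = 18264 and qs = 3·2563 - 1458 = 6231.
Quantity traded falls to 6231. At q = 6231 the demand price is (33642 - 6231)/6 = 4568.5 and the supply price is (1458 + 6231)/3 = 2563.
Deadweight loss = ½ · (4568.5 - 2563) · (10242 - 6231) = ½ · 2005.5 · 4011 = 4022030.25.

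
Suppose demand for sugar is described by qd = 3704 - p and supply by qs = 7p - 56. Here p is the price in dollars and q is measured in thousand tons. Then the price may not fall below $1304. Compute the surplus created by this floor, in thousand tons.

In a free market, 3704 - p = 7p - 56 gives the equilibrium p* = 470, q* = 3234.
The floor of 1304 is above the equilibrium price 470, so it binds.
At p = 1304: qd = 3704 - 1304 = 2400 and qs = 7·1304 - 56 = 9072.
Surplus = qs - qd = 9072 - 2400 = 6672.

6672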